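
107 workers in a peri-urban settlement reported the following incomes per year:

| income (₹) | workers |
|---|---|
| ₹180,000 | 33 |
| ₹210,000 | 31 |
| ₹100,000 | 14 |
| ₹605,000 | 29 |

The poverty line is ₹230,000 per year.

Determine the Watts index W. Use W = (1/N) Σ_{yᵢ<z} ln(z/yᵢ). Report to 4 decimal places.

Below the line: 14×₹100,000, 33×₹180,000, 31×₹210,000 (q = 78 of N = 107).
ln(z/y) terms: ln(230000/100000) = 0.8329 (×14); ln(230000/180000) = 0.2451 (×33); ln(230000/210000) = 0.0910 (×31).
W = 22.569894 / 107 = 0.2109.

0.2109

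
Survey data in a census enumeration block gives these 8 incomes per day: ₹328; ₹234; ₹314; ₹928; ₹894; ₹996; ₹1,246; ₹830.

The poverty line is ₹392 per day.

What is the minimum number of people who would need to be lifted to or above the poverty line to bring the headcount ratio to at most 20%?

3 of the 8 people are poor, so H = 3/8 = 0.375.
A headcount ratio of at most 20% allows at most ⌊0.20 × 8⌋ = 1 poor people.
So at least 3 − 1 = 2 must be lifted.

2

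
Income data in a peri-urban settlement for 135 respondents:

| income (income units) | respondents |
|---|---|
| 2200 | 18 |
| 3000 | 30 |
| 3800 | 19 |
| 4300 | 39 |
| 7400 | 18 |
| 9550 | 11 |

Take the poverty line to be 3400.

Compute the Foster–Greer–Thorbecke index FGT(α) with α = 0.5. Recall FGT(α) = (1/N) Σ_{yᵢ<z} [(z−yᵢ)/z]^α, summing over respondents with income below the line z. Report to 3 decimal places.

Incomes under z: 18×2200, 30×3000 (q = 48 of N = 135).
Normalized shortfalls: (3400−2200)/3400 = 0.3529 (×18); (3400−3000)/3400 = 0.1176 (×30).
Raised to α = 0.5: 0.59409 (×18); 0.34300 (×30).
Sum = 20.983509; FGT(0.5) = 20.983509 / 135 = 0.155.

0.155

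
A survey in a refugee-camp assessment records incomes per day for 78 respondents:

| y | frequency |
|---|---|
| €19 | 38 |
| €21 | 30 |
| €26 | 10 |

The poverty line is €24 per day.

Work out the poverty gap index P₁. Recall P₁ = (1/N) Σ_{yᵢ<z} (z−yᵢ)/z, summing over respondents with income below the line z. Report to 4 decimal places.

0.1496

Below the line: 38×€19, 30×€21 (q = 68 of N = 78).
Shortfall ratios: (24−19)/24 = 0.2083 (×38); (24−21)/24 = 0.1250 (×30).
Σ = 11.666667. Dividing by the full population N = 78 gives P₁ = 0.1496.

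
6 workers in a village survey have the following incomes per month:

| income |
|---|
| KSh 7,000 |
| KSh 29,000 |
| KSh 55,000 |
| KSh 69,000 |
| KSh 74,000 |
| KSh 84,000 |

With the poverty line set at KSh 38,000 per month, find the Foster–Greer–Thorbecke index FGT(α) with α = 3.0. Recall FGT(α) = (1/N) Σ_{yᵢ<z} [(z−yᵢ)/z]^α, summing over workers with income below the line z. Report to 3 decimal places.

0.093

Below z: KSh 7,000, KSh 29,000 (q = 2 of N = 6).
Gap ratios (z−y)/z: (38000−7000)/38000 = 0.8158; (38000−29000)/38000 = 0.2368.
Raised to α = 3.0: 0.54292; 0.01329.
Sum = 0.556204; FGT(3.0) = 0.556204 / 6 = 0.093.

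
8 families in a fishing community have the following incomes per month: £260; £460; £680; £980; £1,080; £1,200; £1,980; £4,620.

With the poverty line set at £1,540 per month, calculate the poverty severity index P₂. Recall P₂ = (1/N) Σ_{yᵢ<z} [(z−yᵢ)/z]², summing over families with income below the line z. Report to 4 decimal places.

0.2206

Below z: £260, £460, £680, £980, £1,080, £1,200 (q = 6 of N = 8).
Normalized shortfalls: (1540−260)/1540 = 0.8312; (1540−460)/1540 = 0.7013; (1540−680)/1540 = 0.5584; (1540−980)/1540 = 0.3636; (1540−1080)/1540 = 0.2987; (1540−1200)/1540 = 0.2208.
Squared: 0.6908; 0.4918; 0.3119; 0.1322; 0.0892; 0.0487.
Sum = 1.764716; P₂ = 1.764716 / 8 = 0.2206.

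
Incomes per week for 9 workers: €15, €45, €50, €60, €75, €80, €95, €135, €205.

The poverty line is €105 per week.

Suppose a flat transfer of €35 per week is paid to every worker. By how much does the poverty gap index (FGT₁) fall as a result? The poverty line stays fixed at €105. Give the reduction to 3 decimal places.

0.217

Before: below the line — €15, €45, €50, €60, €75, €80, €95; poverty gap index (FGT₁) = 0.33333.
After the €35 transfer: below the line — €50, €80, €85, €95; poverty gap index (FGT₁) = 0.11640.
Reduction = 0.33333 − 0.11640 = 0.217.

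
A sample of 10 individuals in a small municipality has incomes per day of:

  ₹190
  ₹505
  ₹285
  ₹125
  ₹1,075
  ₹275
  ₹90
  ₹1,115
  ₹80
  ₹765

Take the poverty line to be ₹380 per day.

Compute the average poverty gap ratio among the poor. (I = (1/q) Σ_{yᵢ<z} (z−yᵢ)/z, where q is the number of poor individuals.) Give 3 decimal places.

Below z: ₹80, ₹90, ₹125, ₹190, ₹275, ₹285 (q = 6 of N = 10).
Relative gaps: 0.7895, 0.7632, 0.6711, 0.5000, 0.2763, 0.2500; sum = 3.250000.
The income-gap ratio divides by q (the poor only): 3.250000 / 6 = 0.542.

0.542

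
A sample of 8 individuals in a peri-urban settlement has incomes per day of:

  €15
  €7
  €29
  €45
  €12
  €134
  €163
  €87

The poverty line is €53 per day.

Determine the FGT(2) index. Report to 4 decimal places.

0.2617

Below z: €7, €12, €15, €29, €45 (q = 5 of N = 8).
Gap ratios (z−y)/z: (53−7)/53 = 0.8679; (53−12)/53 = 0.7736; (53−15)/53 = 0.7170; (53−29)/53 = 0.4528; (53−45)/53 = 0.1509.
Squared: 0.7533; 0.5984; 0.5141; 0.2051; 0.0228.
Sum = 2.093628; P₂ = 2.093628 / 8 = 0.2617.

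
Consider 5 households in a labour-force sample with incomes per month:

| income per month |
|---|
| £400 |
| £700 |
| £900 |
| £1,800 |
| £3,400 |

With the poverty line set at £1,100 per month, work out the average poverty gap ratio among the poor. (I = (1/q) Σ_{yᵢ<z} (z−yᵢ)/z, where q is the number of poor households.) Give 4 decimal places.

Poor units: £400, £700, £900 (q = 3 of N = 5).
Relative gaps: 0.6364, 0.3636, 0.1818; sum = 1.181818.
The income-gap ratio divides by q (the poor only): 1.181818 / 3 = 0.3939.

0.3939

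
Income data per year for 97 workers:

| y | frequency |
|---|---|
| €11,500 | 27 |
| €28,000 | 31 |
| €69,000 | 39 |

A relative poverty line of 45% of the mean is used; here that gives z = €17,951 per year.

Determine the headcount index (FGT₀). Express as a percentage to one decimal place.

27 of the 97 workers have income below €17,951.
H = 27/97 = 27.8%.

27.8%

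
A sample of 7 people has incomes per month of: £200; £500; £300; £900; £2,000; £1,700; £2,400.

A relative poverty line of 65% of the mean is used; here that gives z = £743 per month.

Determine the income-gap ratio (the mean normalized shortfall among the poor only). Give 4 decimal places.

Below z: £200, £300, £500 (q = 3 of N = 7).
Relative gaps: 0.7308, 0.5962, 0.3271; sum = 1.654105.
The income-gap ratio divides by q (the poor only): 1.654105 / 3 = 0.5514.

0.5514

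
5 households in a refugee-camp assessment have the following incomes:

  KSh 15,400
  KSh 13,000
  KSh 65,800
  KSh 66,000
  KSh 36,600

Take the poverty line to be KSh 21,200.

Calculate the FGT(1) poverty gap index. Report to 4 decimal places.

Poor units: KSh 13,000, KSh 15,400 (q = 2 of N = 5).
Relative gaps: (21200−13000)/21200 = 0.3868; (21200−15400)/21200 = 0.2736.
Sum of shortfalls = 0.660377; P₁ averages over all N: 0.660377 / 5 = 0.1321.

0.1321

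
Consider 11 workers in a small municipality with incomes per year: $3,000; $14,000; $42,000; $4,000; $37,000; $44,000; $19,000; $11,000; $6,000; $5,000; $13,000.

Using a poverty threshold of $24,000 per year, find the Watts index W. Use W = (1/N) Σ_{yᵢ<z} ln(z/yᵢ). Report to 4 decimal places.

Below z: $3,000, $4,000, $5,000, $6,000, $11,000, $13,000, $14,000, $19,000 (q = 8 of N = 11).
Log gaps: ln(24000/3000) = 2.0794; ln(24000/4000) = 1.7918; ln(24000/5000) = 1.5686; ln(24000/6000) = 1.3863; ln(24000/11000) = 0.7802; ln(24000/13000) = 0.6131; ln(24000/14000) = 0.5390; ln(24000/19000) = 0.2336.
W = 8.991986 / 11 = 0.8175.

0.8175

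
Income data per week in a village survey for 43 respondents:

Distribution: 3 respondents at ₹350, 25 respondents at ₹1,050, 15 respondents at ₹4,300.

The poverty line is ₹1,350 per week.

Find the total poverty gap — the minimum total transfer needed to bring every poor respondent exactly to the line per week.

₹10,500

Poor units: 3×₹350, 25×₹1,050 (q = 28 of N = 43).
Individual gaps: 3×(1350−350) = 3000; 25×(1350−1050) = 7500.
Aggregate gap = ₹10,500.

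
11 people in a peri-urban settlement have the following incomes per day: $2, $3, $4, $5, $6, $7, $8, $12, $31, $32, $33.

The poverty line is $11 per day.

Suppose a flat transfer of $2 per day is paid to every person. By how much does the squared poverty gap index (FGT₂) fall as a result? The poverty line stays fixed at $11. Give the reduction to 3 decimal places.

Before: below the line — $2, $3, $4, $5, $6, $7, $8; squared poverty gap index (FGT₂) = 0.21037.
After the $2 transfer: below the line — $4, $5, $6, $7, $8, $9, $10; squared poverty gap index (FGT₂) = 0.10518.
Reduction = 0.21037 − 0.10518 = 0.105.

0.105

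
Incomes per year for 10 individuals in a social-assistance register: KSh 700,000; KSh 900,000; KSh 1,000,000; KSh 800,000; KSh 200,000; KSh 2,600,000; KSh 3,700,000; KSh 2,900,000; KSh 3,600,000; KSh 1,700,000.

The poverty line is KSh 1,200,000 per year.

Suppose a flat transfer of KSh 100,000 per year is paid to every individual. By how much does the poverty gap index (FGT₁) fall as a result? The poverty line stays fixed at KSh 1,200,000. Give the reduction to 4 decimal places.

0.0417

Before: below the line — KSh 200,000, KSh 700,000, KSh 800,000, KSh 900,000, KSh 1,000,000; poverty gap index (FGT₁) = 0.200000.
After the KSh 100,000 transfer: below the line — KSh 300,000, KSh 800,000, KSh 900,000, KSh 1,000,000, KSh 1,100,000; poverty gap index (FGT₁) = 0.158333.
Reduction = 0.200000 − 0.158333 = 0.0417.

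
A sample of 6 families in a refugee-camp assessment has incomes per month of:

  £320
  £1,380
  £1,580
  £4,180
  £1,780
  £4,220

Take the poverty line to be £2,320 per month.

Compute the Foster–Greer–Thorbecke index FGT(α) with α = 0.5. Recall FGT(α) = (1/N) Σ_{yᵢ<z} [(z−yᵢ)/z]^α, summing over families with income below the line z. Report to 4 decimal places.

Below z: £320, £1,380, £1,580, £1,780 (q = 4 of N = 6).
Shortfall ratios: (2320−320)/2320 = 0.8621; (2320−1380)/2320 = 0.4052; (2320−1580)/2320 = 0.3190; (2320−1780)/2320 = 0.2328.
Raised to α = 0.5: 0.92848; 0.63653; 0.56477; 0.48245.
Sum = 2.612229; FGT(0.5) = 2.612229 / 6 = 0.4354.

0.4354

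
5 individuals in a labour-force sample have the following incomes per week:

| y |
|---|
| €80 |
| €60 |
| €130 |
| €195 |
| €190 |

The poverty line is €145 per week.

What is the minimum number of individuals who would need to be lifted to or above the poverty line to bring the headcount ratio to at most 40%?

1

Currently q = 3 of N = 5 are below the line (H = 0.600).
A headcount ratio of at most 40% allows at most ⌊0.40 × 5⌋ = 2 poor individuals.
So at least 3 − 2 = 1 must be lifted.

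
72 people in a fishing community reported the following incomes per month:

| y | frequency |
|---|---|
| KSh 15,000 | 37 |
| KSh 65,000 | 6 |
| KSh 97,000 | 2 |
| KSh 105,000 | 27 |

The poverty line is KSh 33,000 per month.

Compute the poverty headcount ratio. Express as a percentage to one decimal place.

37 of the 72 people have income below KSh 33,000.
H = 37/72 = 51.4%.

51.4%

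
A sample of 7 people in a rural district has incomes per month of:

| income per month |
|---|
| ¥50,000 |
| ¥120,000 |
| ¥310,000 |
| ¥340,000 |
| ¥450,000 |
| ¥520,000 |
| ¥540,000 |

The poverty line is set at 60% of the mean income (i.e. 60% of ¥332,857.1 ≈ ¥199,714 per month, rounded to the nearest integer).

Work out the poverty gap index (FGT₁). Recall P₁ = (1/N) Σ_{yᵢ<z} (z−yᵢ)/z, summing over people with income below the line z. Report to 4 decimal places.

Poor units: ¥50,000, ¥120,000 (q = 2 of N = 7).
Shortfall ratios: (199714−50000)/199714 = 0.7496; (199714−120000)/199714 = 0.3991.
Sum of shortfalls = 1.148783; P₁ averages over all N: 1.148783 / 7 = 0.1641.

0.1641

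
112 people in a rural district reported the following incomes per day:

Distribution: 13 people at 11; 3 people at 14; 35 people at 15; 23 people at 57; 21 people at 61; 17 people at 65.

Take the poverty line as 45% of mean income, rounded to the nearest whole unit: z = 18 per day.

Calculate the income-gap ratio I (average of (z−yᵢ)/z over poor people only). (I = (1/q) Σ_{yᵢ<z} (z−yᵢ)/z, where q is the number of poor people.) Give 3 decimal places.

Incomes under z: 13×11, 3×14, 35×15 (q = 51 of N = 112).
Relative gaps: 0.3889 (×13), 0.2222 (×3), 0.1667 (×35); sum = 11.555556.
The income-gap ratio divides by q (the poor only): 11.555556 / 51 = 0.227.

0.227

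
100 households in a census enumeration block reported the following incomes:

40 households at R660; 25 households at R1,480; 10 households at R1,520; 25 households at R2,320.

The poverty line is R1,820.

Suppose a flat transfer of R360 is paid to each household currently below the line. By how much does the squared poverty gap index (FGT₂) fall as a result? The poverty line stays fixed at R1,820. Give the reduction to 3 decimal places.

Before: below the line — 40×R660, 25×R1,480, 10×R1,520; squared poverty gap index (FGT₂) = 0.17393.
After the R360 transfer: below the line — 40×R1,020; squared poverty gap index (FGT₂) = 0.07729.
Reduction = 0.17393 − 0.07729 = 0.097.

0.097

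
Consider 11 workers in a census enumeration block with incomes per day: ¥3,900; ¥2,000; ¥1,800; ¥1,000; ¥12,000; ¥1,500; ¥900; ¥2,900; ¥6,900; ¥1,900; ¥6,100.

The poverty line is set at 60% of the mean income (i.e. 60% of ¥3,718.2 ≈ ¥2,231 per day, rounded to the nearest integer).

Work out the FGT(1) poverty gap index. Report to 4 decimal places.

Poor units: ¥900, ¥1,000, ¥1,500, ¥1,800, ¥1,900, ¥2,000 (q = 6 of N = 11).
Normalized shortfalls: (2231−900)/2231 = 0.5966; (2231−1000)/2231 = 0.5518; (2231−1500)/2231 = 0.3277; (2231−1800)/2231 = 0.1932; (2231−1900)/2231 = 0.1484; (2231−2000)/2231 = 0.1035.
Σ = 1.921112. Dividing by the full population N = 11 gives P₁ = 0.1746.

0.1746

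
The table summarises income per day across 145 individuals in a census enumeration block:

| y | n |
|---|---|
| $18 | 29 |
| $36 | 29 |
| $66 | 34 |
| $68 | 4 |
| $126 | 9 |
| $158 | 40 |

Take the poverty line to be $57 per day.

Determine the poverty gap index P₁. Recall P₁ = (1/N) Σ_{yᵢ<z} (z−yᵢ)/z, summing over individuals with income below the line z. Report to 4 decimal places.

Poor units: 29×$18, 29×$36 (q = 58 of N = 145).
Normalized shortfalls: (57−18)/57 = 0.6842 (×29); (57−36)/57 = 0.3684 (×29).
Σ = 30.526316. Dividing by the full population N = 145 gives P₁ = 0.2105.

0.2105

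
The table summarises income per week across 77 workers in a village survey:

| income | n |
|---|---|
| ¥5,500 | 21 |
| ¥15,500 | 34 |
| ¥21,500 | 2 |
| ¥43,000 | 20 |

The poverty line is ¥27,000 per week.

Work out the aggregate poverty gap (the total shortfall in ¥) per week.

Below the line: 21×¥5,500, 34×¥15,500, 2×¥21,500 (q = 57 of N = 77).
Individual gaps: 21×(27000−5500) = 451500; 34×(27000−15500) = 391000; 2×(27000−21500) = 11000.
Aggregate gap = ¥853,500.

¥853,500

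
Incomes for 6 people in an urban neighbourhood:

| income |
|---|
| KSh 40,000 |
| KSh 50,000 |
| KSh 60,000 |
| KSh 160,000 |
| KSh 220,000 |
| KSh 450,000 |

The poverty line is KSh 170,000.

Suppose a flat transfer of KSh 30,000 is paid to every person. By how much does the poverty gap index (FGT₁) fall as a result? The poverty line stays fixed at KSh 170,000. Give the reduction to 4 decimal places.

Before: below the line — KSh 40,000, KSh 50,000, KSh 60,000, KSh 160,000; poverty gap index (FGT₁) = 0.362745.
After the KSh 30,000 transfer: below the line — KSh 70,000, KSh 80,000, KSh 90,000; poverty gap index (FGT₁) = 0.264706.
Reduction = 0.362745 − 0.264706 = 0.0980.

0.0980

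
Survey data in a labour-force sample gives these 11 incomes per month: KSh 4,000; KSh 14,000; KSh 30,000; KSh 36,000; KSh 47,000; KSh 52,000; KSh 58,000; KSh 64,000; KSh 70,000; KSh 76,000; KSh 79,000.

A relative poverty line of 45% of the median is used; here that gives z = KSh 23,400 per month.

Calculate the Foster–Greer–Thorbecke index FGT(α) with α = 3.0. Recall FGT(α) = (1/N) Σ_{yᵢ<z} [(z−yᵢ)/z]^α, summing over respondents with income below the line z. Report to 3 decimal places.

Below the line: KSh 4,000, KSh 14,000 (q = 2 of N = 11).
Relative gaps: (23400−4000)/23400 = 0.8291; (23400−14000)/23400 = 0.4017.
Raised to α = 3.0: 0.56985; 0.06482.
Sum = 0.634670; FGT(3.0) = 0.634670 / 11 = 0.058.

0.058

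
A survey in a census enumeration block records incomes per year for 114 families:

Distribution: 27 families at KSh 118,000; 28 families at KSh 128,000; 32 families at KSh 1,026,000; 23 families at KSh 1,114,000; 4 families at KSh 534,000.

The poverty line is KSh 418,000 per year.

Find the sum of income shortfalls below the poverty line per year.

KSh 16,220,000

Below z: 27×KSh 118,000, 28×KSh 128,000 (q = 55 of N = 114).
Individual gaps: 27×(418000−118000) = 8100000; 28×(418000−128000) = 8120000.
Aggregate gap = KSh 16,220,000.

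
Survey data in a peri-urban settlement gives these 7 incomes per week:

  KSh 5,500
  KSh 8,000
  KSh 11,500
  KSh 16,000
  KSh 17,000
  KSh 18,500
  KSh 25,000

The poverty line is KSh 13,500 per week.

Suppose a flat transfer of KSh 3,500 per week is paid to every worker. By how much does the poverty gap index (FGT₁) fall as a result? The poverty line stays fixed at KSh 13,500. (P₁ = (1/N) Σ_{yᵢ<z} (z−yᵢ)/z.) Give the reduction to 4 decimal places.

Before: below the line — KSh 5,500, KSh 8,000, KSh 11,500; poverty gap index (FGT₁) = 0.164021.
After the KSh 3,500 transfer: below the line — KSh 9,000, KSh 11,500; poverty gap index (FGT₁) = 0.068783.
Reduction = 0.164021 − 0.068783 = 0.0952.

0.0952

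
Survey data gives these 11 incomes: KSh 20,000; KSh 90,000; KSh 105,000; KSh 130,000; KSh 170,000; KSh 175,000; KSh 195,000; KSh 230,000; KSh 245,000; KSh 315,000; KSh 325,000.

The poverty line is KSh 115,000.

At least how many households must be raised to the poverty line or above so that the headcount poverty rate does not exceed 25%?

Currently q = 3 of N = 11 are below the line (H = 0.273).
A headcount ratio of at most 25% allows at most ⌊0.25 × 11⌋ = 2 poor households.
So at least 3 − 2 = 1 must be lifted.

1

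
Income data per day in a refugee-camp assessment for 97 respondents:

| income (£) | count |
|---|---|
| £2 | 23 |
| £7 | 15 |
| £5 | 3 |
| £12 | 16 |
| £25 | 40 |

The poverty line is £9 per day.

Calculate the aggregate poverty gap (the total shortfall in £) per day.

£203

Poor units: 23×£2, 3×£5, 15×£7 (q = 41 of N = 97).
Individual gaps: 23×(9−2) = 161; 3×(9−5) = 12; 15×(9−7) = 30.
Aggregate gap = £203.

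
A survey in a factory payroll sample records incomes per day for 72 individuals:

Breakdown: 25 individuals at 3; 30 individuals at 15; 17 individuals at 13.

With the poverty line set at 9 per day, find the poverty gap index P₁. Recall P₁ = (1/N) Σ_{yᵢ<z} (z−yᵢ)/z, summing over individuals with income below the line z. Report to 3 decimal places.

Incomes under z: 25×3 (q = 25 of N = 72).
Gap ratios (z−y)/z: (9−3)/9 = 0.6667 (×25).
Sum of shortfalls = 16.666667; P₁ averages over all N: 16.666667 / 72 = 0.231.

0.231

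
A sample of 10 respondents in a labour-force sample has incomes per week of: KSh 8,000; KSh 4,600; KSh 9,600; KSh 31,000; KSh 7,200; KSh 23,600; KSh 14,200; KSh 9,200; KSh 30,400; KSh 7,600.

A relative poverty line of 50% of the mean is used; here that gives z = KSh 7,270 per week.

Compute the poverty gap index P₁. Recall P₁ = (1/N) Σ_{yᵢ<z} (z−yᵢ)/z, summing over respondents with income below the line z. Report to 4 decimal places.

0.0377

Below z: KSh 4,600, KSh 7,200 (q = 2 of N = 10).
Gap ratios (z−y)/z: (7270−4600)/7270 = 0.3673; (7270−7200)/7270 = 0.0096.
Sum of shortfalls = 0.376891; P₁ averages over all N: 0.376891 / 10 = 0.0377.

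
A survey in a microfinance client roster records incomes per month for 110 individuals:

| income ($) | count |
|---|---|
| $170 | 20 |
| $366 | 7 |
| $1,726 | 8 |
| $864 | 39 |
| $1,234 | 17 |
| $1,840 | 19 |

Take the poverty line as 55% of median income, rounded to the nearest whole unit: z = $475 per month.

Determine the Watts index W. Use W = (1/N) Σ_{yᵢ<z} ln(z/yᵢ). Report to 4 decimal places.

Poor units: 20×$170, 7×$366 (q = 27 of N = 110).
ln(z/y) terms: ln(475/170) = 1.0275 (×20); ln(475/366) = 0.2607 (×7).
W = 22.375098 / 110 = 0.2034.

0.2034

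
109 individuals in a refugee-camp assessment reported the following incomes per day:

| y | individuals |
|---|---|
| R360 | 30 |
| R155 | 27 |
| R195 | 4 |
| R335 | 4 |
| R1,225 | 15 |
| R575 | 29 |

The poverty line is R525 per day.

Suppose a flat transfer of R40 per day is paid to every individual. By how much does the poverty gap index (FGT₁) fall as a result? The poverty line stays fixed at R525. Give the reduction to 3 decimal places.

0.045

Before: below the line — 27×R155, 4×R195, 4×R335, 30×R360; poverty gap index (FGT₁) = 0.29742.
After the R40 transfer: below the line — 27×R195, 4×R235, 4×R375, 30×R400; poverty gap index (FGT₁) = 0.25199.
Reduction = 0.29742 − 0.25199 = 0.045.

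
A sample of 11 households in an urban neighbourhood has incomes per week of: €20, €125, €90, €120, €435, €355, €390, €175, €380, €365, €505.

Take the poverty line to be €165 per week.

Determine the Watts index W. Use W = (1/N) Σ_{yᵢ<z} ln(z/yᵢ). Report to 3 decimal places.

0.301

Incomes under z: €20, €90, €120, €125 (q = 4 of N = 11).
Log shortfalls: ln(165/20) = 2.1102; ln(165/90) = 0.6061; ln(165/120) = 0.3185; ln(165/125) = 0.2776.
W = 3.312434 / 11 = 0.301.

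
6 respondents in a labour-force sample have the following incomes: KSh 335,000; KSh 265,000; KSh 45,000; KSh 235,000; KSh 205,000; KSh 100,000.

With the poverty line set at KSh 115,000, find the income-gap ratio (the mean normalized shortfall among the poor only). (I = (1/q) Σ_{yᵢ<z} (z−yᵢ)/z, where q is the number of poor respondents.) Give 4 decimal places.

Below the line: KSh 45,000, KSh 100,000 (q = 2 of N = 6).
Shortfall ratios (z−y)/z: 0.6087, 0.1304; sum = 0.739130.
The income-gap ratio divides by q (the poor only): 0.739130 / 2 = 0.3696.

0.3696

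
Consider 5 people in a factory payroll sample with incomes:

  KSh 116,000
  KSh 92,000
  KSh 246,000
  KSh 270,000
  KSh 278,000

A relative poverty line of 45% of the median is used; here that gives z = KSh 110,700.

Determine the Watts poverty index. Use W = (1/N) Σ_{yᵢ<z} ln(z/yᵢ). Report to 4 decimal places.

0.0370

Incomes under z: KSh 92,000 (q = 1 of N = 5).
Log shortfalls: ln(110700/92000) = 0.1850.
W = 0.185035 / 5 = 0.0370.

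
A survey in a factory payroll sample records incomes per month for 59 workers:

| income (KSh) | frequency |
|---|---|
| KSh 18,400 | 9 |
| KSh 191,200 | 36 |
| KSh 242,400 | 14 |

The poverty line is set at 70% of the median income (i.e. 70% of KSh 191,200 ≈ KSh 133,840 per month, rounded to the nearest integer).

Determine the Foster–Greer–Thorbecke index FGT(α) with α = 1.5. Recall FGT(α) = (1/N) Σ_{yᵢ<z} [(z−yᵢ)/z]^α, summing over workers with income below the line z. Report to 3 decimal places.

Poor units: 9×KSh 18,400 (q = 9 of N = 59).
Normalized shortfalls: (133840−18400)/133840 = 0.8625 (×9).
Raised to α = 1.5: 0.80104 (×9).
Sum = 7.209383; FGT(1.5) = 7.209383 / 59 = 0.122.

0.122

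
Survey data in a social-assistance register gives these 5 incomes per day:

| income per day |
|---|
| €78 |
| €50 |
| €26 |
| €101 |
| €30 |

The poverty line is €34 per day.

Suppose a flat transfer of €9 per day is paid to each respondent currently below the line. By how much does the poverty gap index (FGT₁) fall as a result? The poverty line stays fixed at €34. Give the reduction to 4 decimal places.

Before: below the line — €26, €30; poverty gap index (FGT₁) = 0.070588.
After the €9 transfer: below the line — none; poverty gap index (FGT₁) = 0.000000.
Reduction = 0.070588 − 0.000000 = 0.0706.

0.0706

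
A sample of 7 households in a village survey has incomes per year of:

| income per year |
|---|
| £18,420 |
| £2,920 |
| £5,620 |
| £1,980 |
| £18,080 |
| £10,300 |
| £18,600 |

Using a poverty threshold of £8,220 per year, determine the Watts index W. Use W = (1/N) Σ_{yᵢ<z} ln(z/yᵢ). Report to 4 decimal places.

0.4055

Below the line: £1,980, £2,920, £5,620 (q = 3 of N = 7).
ln(z/y) terms: ln(8220/1980) = 1.4235; ln(8220/2920) = 1.0350; ln(8220/5620) = 0.3802.
W = 2.838699 / 7 = 0.4055.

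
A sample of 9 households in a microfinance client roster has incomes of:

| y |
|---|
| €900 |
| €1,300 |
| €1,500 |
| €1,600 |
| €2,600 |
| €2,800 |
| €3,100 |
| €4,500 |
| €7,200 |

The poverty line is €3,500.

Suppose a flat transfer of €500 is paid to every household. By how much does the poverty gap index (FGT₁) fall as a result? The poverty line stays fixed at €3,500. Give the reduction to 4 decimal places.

Before: below the line — €900, €1,300, €1,500, €1,600, €2,600, €2,800, €3,100; poverty gap index (FGT₁) = 0.339683.
After the €500 transfer: below the line — €1,400, €1,800, €2,000, €2,100, €3,100, €3,300; poverty gap index (FGT₁) = 0.231746.
Reduction = 0.339683 − 0.231746 = 0.1079.

0.1079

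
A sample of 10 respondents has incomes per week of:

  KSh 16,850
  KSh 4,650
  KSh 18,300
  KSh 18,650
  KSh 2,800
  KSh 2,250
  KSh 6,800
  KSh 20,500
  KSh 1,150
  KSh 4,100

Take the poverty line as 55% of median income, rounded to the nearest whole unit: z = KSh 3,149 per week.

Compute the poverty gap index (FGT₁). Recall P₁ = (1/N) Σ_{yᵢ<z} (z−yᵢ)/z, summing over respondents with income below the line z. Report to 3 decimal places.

Below z: KSh 1,150, KSh 2,250, KSh 2,800 (q = 3 of N = 10).
Gap ratios (z−y)/z: (3149−1150)/3149 = 0.6348; (3149−2250)/3149 = 0.2855; (3149−2800)/3149 = 0.1108.
Sum of shortfalls = 1.031121; P₁ averages over all N: 1.031121 / 10 = 0.103.

0.103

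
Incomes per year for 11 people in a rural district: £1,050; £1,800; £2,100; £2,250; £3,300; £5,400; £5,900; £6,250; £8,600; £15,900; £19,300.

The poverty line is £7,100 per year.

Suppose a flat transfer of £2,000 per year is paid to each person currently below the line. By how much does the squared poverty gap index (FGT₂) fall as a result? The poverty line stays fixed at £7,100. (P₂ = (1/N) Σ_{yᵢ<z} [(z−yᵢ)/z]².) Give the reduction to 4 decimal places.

Before: below the line — £1,050, £1,800, £2,100, £2,250, £3,300, £5,400, £5,900, £6,250; squared poverty gap index (FGT₂) = 0.239324.
After the £2,000 transfer: below the line — £3,050, £3,800, £4,100, £4,250, £5,300; squared poverty gap index (FGT₂) = 0.085941.
Reduction = 0.239324 − 0.085941 = 0.1534.

0.1534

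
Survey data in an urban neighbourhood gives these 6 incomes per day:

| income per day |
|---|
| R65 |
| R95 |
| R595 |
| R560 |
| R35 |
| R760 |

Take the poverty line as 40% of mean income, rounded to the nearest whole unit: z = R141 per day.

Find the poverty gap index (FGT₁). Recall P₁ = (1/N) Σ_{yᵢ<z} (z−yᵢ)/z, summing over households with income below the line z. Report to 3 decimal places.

0.270

Below the line: R35, R65, R95 (q = 3 of N = 6).
Relative gaps: (141−35)/141 = 0.7518; (141−65)/141 = 0.5390; (141−95)/141 = 0.3262.
Sum of shortfalls = 1.617021; P₁ averages over all N: 1.617021 / 6 = 0.270.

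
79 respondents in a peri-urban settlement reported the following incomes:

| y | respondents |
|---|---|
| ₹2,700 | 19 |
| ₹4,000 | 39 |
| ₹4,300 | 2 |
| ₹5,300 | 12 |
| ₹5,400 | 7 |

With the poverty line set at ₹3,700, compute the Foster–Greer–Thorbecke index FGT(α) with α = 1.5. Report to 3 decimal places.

Below z: 19×₹2,700 (q = 19 of N = 79).
Relative gaps: (3700−2700)/3700 = 0.2703 (×19).
Raised to α = 1.5: 0.14051 (×19).
Sum = 2.669630; FGT(1.5) = 2.669630 / 79 = 0.034.

0.034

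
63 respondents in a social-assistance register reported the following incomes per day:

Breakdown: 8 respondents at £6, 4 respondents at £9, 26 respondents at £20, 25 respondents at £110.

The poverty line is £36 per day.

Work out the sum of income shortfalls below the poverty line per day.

£764

Poor units: 8×£6, 4×£9, 26×£20 (q = 38 of N = 63).
Individual gaps: 8×(36−6) = 240; 4×(36−9) = 108; 26×(36−20) = 416.
Aggregate gap = £764.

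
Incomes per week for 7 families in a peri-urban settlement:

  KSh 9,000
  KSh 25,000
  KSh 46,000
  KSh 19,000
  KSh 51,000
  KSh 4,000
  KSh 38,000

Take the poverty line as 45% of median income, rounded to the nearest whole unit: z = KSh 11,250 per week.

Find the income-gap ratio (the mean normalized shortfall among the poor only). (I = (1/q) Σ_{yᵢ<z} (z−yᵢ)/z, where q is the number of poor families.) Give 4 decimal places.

Below the line: KSh 4,000, KSh 9,000 (q = 2 of N = 7).
Shortfall ratios (z−y)/z: 0.6444, 0.2000; sum = 0.844444.
The income-gap ratio divides by q (the poor only): 0.844444 / 2 = 0.4222.

0.4222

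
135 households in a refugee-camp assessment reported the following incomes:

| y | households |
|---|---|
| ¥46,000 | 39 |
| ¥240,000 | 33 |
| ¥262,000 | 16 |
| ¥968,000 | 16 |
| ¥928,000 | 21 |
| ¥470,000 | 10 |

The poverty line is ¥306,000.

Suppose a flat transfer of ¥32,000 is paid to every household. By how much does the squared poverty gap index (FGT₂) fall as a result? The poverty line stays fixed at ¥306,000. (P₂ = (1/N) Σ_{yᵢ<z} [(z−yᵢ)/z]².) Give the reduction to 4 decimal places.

Before: below the line — 39×¥46,000, 33×¥240,000, 16×¥262,000; squared poverty gap index (FGT₂) = 0.222384.
After the ¥32,000 transfer: below the line — 39×¥78,000, 33×¥272,000, 16×¥294,000; squared poverty gap index (FGT₂) = 0.163583.
Reduction = 0.222384 − 0.163583 = 0.0588.

0.0588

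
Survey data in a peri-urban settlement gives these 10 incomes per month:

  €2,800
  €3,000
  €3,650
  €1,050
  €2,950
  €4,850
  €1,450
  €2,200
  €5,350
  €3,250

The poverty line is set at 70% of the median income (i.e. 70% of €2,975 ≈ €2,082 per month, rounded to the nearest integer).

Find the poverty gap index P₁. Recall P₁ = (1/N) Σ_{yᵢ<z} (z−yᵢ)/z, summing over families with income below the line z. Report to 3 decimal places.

0.080

Incomes under z: €1,050, €1,450 (q = 2 of N = 10).
Gap ratios (z−y)/z: (2082−1050)/2082 = 0.4957; (2082−1450)/2082 = 0.3036.
Sum of shortfalls = 0.799232; P₁ averages over all N: 0.799232 / 10 = 0.080.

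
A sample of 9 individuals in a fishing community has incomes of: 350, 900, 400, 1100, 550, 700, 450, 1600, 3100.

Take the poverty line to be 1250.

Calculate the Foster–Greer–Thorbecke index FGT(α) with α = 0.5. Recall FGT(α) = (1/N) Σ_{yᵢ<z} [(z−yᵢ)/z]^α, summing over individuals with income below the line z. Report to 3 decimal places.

0.529

Poor units: 350, 400, 450, 550, 700, 900, 1100 (q = 7 of N = 9).
Gap ratios (z−y)/z: (1250−350)/1250 = 0.7200; (1250−400)/1250 = 0.6800; (1250−450)/1250 = 0.6400; (1250−550)/1250 = 0.5600; (1250−700)/1250 = 0.4400; (1250−900)/1250 = 0.2800; (1250−1100)/1250 = 0.1200.
Raised to α = 0.5: 0.84853; 0.82462; 0.80000; 0.74833; 0.66332; 0.52915; 0.34641.
Sum = 4.760366; FGT(0.5) = 4.760366 / 9 = 0.529.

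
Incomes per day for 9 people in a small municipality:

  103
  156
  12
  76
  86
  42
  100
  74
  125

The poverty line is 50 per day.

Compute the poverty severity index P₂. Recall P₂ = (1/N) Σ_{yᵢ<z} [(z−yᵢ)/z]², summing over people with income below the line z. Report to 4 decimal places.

Incomes under z: 12, 42 (q = 2 of N = 9).
Normalized shortfalls: (50−12)/50 = 0.7600; (50−42)/50 = 0.1600.
Squared: 0.5776; 0.0256.
Sum = 0.603200; P₂ = 0.603200 / 9 = 0.0670.

0.0670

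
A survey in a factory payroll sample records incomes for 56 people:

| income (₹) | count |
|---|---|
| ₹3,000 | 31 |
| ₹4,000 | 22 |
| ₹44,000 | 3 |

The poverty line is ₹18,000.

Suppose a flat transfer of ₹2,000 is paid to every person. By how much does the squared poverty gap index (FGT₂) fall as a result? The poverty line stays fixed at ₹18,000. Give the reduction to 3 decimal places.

Before: below the line — 31×₹3,000, 22×₹4,000; squared poverty gap index (FGT₂) = 0.62208.
After the ₹2,000 transfer: below the line — 31×₹5,000, 22×₹6,000; squared poverty gap index (FGT₂) = 0.46335.
Reduction = 0.62208 − 0.46335 = 0.159.

0.159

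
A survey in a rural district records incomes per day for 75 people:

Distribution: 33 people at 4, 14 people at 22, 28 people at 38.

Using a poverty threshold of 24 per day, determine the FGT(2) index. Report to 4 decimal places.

Below z: 33×4, 14×22 (q = 47 of N = 75).
Normalized shortfalls: (24−4)/24 = 0.8333 (×33); (24−22)/24 = 0.0833 (×14).
Squared: 0.6944 (×33); 0.0069 (×14).
Sum = 23.013889; P₂ = 23.013889 / 75 = 0.3069.

0.3069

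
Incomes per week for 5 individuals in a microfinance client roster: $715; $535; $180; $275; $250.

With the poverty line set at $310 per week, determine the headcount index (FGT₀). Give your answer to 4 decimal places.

0.6000

3 of the 5 individuals have income below $310.
H = 3/5 = 0.6000.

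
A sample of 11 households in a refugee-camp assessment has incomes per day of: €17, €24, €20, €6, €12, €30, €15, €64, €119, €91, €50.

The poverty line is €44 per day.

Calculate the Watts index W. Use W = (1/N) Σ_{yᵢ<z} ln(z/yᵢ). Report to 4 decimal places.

Below z: €6, €12, €15, €17, €20, €24, €30 (q = 7 of N = 11).
Log gaps: ln(44/6) = 1.9924; ln(44/12) = 1.2993; ln(44/15) = 1.0761; ln(44/17) = 0.9510; ln(44/20) = 0.7885; ln(44/24) = 0.6061; ln(44/30) = 0.3830.
W = 7.096414 / 11 = 0.6451.

0.6451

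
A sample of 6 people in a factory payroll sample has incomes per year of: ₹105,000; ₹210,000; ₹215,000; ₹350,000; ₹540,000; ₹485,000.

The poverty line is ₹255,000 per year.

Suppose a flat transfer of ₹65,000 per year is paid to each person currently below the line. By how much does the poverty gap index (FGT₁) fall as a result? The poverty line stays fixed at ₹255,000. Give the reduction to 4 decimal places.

Before: below the line — ₹105,000, ₹210,000, ₹215,000; poverty gap index (FGT₁) = 0.153595.
After the ₹65,000 transfer: below the line — ₹170,000; poverty gap index (FGT₁) = 0.055556.
Reduction = 0.153595 − 0.055556 = 0.0980.

0.0980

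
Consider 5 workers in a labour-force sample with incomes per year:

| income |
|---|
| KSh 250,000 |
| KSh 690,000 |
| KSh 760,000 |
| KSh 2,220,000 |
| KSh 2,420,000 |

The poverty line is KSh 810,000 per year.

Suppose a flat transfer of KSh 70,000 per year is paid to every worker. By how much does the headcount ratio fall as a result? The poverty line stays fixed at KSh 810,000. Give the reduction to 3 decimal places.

0.200

Before: below the line — KSh 250,000, KSh 690,000, KSh 760,000; headcount ratio = 0.60000.
After the KSh 70,000 transfer: below the line — KSh 320,000, KSh 760,000; headcount ratio = 0.40000.
Reduction = 0.60000 − 0.40000 = 0.200.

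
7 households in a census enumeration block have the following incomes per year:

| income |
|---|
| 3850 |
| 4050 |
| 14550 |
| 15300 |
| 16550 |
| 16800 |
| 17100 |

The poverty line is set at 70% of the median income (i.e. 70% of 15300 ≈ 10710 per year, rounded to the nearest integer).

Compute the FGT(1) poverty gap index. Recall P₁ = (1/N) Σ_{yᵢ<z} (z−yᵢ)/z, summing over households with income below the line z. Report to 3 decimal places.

0.180

Incomes under z: 3850, 4050 (q = 2 of N = 7).
Relative gaps: (10710−3850)/10710 = 0.6405; (10710−4050)/10710 = 0.6218.
Sum of shortfalls = 1.262372; P₁ averages over all N: 1.262372 / 7 = 0.180.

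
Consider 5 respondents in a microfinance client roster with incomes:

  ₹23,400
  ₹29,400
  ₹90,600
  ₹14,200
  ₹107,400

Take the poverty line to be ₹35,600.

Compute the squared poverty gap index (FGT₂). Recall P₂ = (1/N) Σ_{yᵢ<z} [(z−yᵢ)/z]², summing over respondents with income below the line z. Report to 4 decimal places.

0.1018

Incomes under z: ₹14,200, ₹23,400, ₹29,400 (q = 3 of N = 5).
Relative gaps: (35600−14200)/35600 = 0.6011; (35600−23400)/35600 = 0.3427; (35600−29400)/35600 = 0.1742.
Squared: 0.3613; 0.1174; 0.0303.
Sum = 0.509121; P₂ = 0.509121 / 5 = 0.1018.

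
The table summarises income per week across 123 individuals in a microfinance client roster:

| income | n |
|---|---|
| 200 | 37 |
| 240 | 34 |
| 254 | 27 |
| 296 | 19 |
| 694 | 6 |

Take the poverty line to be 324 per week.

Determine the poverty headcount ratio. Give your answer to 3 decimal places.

117 of the 123 individuals have income below 324.
H = 117/123 = 0.951.

0.951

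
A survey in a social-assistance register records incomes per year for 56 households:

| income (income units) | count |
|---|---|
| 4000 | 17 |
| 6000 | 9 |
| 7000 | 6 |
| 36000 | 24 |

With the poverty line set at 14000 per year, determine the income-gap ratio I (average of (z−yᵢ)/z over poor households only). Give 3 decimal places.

Below the line: 17×4000, 9×6000, 6×7000 (q = 32 of N = 56).
Relative gaps: 0.7143 (×17), 0.5714 (×9), 0.5000 (×6); sum = 20.285714.
The income-gap ratio divides by q (the poor only): 20.285714 / 32 = 0.634.

0.634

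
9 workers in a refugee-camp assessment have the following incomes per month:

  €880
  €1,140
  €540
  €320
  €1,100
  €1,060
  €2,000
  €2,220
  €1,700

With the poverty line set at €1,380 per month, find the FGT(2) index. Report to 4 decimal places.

Below the line: €320, €540, €880, €1,060, €1,100, €1,140 (q = 6 of N = 9).
Normalized shortfalls: (1380−320)/1380 = 0.7681; (1380−540)/1380 = 0.6087; (1380−880)/1380 = 0.3623; (1380−1060)/1380 = 0.2319; (1380−1100)/1380 = 0.2029; (1380−1140)/1380 = 0.1739.
Squared: 0.5900; 0.3705; 0.1313; 0.0538; 0.0412; 0.0302.
Sum = 1.216971; P₂ = 1.216971 / 9 = 0.1352.

0.1352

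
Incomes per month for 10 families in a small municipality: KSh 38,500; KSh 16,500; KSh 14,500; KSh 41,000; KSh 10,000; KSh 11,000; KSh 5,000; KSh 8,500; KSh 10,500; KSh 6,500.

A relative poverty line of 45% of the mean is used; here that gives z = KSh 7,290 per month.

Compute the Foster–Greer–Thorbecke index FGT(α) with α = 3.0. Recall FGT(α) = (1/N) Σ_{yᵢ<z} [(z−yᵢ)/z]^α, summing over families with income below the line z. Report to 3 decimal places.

Poor units: KSh 5,000, KSh 6,500 (q = 2 of N = 10).
Gap ratios (z−y)/z: (7290−5000)/7290 = 0.3141; (7290−6500)/7290 = 0.1084.
Raised to α = 3.0: 0.03100; 0.00127.
Sum = 0.032270; FGT(3.0) = 0.032270 / 10 = 0.003.

0.003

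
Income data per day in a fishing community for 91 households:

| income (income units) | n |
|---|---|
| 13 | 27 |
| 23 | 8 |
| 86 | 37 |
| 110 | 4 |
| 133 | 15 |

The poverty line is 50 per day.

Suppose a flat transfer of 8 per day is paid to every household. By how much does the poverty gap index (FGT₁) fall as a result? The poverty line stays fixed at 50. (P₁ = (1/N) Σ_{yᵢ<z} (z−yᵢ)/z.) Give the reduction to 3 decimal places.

Before: below the line — 27×13, 8×23; poverty gap index (FGT₁) = 0.26703.
After the 8 transfer: below the line — 27×21, 8×31; poverty gap index (FGT₁) = 0.20549.
Reduction = 0.26703 − 0.20549 = 0.062.

0.062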